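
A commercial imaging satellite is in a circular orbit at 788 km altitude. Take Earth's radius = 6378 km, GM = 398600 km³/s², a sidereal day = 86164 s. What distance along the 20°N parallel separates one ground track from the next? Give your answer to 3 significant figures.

2640 km

Semi-major axis a = 6378 + 788 = 7166 km. Period T = 2π√(a³/μ) = 2π√(7166³/398600) = 6037.1 s = 100.62 min.
Node shift per orbit = (6037.1/86164) × 360° = 25.22°.
Equatorial spacing = 25.22 × 111.3 km/° = 2808 km.
At 20° latitude, spacing = 2808 × cos(20°) = 2638 km.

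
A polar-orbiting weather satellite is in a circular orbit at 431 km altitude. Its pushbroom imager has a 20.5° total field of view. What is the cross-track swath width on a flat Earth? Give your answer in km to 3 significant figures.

156 km

Half-angle = 20.5°/2 = 10.25°.
Swath width ≈ 2h·tan(θ/2) = 2 × 431 × tan(10.25°) = 155.9 km.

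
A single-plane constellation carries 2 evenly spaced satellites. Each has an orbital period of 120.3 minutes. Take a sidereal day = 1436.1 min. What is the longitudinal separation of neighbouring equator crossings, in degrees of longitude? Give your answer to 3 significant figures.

15.1°

T = 120.3 min = 7218.0 s.
Single-satellite node shift = (7218.0/86166) × 360° = 30.16°.
With 2 satellites evenly phased, successive equator crossings are 30.16/2 = 15.078° apart.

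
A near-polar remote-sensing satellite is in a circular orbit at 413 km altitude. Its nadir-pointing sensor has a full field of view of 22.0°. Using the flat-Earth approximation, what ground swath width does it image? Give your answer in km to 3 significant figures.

161 km

Half-angle = 22.0°/2 = 11°.
Swath width ≈ 2h·tan(θ/2) = 2 × 413 × tan(11°) = 160.6 km.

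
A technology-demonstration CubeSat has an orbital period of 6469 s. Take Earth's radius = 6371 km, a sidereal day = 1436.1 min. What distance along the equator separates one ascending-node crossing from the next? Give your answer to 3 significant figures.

During one orbit Earth rotates (6469.0 / 86166) × 360° = 27.03°.
At the equator that is 27.03° × (2π·6371/360) km/° = 27.03 × 111.2 = 3005 km.

3010 km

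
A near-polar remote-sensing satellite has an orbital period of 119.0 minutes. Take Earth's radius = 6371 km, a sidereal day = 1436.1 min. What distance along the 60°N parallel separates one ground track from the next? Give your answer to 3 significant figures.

1660 km

T = 119.0 min = 7140.0 s.
Node shift per orbit = (7140.0/86166) × 360° = 29.83°.
Equatorial spacing = 29.83 × 111.2 km/° = 3317 km.
At 60° latitude, spacing = 3317 × cos(60°) = 1659 km.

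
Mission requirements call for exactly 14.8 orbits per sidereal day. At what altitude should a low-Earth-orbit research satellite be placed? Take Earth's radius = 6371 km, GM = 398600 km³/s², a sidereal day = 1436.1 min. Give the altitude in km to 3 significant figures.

624 km

Required period T = 86166 / 14.8 = 5822.0 s.
From T = 2π√(a³/μ): a = (μ T²/4π²)^(1/3) = (398600 × 5822.0² / 4π²)^(1/3) = 6995 km.
Altitude h = a − R = 6995 − 6371 = 624 km.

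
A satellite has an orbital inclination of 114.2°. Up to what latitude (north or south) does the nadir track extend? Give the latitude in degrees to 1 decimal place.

Retrograde orbit: the ground track reaches ±(180° − i) = ±(180 − 114.2) = ±65.8°.

65.8°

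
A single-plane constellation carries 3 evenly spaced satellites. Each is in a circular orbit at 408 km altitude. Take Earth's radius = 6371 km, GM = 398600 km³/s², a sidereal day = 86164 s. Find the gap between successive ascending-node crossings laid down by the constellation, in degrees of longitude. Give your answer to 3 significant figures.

7.74°

Semi-major axis a = 6371 + 408 = 6779 km. Period T = 2π√(a³/μ) = 2π√(6779³/398600) = 5554.7 s = 92.58 min.
Single-satellite node shift = (5554.7/86164) × 360° = 23.21°.
With 3 satellites evenly phased, successive equator crossings are 23.21/3 = 7.736° apart.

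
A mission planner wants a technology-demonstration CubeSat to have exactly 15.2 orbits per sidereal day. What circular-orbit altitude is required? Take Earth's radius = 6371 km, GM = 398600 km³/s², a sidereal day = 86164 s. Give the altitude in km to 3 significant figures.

500 km

Required period T = 86164 / 15.2 = 5668.7 s.
From T = 2π√(a³/μ): a = (μ T²/4π²)^(1/3) = (398600 × 5668.7² / 4π²)^(1/3) = 6871 km.
Altitude h = a − R = 6871 − 6371 = 500 km.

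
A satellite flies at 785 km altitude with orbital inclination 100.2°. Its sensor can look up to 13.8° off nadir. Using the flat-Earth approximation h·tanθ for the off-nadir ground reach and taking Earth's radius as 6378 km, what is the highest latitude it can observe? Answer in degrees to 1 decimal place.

Retrograde orbit: the ground track reaches ±(180° − i) = ±(180 − 100.2) = ±79.8°.
Sensor half-swath on the ground ≈ 785·tan(13.8°) = 193 km = 1.73° of latitude.
Maximum observable latitude ≈ 79.8 + 1.73 = 81.5°.

81.5°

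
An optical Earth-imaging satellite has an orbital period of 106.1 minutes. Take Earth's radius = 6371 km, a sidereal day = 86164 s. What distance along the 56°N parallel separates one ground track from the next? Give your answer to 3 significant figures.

1650 km

T = 106.1 min = 6366.0 s.
Node shift per orbit = (6366.0/86164) × 360° = 26.60°.
Equatorial spacing = 26.60 × 111.2 km/° = 2958 km.
At 56° latitude, spacing = 2958 × cos(56°) = 1654 km.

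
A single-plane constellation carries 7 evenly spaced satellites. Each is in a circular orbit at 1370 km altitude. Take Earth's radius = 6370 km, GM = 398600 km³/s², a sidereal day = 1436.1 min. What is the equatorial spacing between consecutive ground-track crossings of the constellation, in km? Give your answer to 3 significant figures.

Semi-major axis a = 6370 + 1370 = 7740 km. Period T = 2π√(a³/μ) = 2π√(7740³/398600) = 6776.8 s = 112.95 min.
Single-satellite node shift = (6776.8/86166) × 360° = 28.31°.
With 7 satellites evenly phased, successive equator crossings are 28.31/7 = 4.045° apart.
That is 4.045 × 111.2 = 450 km at the equator.

450 km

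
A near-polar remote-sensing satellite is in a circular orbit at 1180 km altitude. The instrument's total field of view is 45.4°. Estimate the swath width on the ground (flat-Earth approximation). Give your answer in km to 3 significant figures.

987 km

Half-angle = 45.4°/2 = 22.7°.
Swath width ≈ 2h·tan(θ/2) = 2 × 1180 × tan(22.7°) = 987.2 km.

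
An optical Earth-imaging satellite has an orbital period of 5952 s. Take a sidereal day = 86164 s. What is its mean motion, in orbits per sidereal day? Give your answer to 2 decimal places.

14.48

Orbits per sidereal day = 86164 / 5952.0 = 14.476.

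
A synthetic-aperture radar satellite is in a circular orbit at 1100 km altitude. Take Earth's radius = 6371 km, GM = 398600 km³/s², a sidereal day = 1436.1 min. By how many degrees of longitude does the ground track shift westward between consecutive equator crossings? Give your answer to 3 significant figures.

26.9°

Semi-major axis a = 6371 + 1100 = 7471 km. Period T = 2π√(a³/μ) = 2π√(7471³/398600) = 6426.6 s = 107.11 min.
During one orbit Earth rotates (6426.6 / 86166) × 360° = 26.85°.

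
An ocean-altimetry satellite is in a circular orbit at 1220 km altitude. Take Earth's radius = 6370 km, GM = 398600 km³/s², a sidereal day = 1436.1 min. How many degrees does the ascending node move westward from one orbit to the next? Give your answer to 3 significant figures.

Semi-major axis a = 6370 + 1220 = 7590 km. Period T = 2π√(a³/μ) = 2π√(7590³/398600) = 6580.7 s = 109.68 min.
During one orbit Earth rotates (6580.7 / 86166) × 360° = 27.49°.

27.5°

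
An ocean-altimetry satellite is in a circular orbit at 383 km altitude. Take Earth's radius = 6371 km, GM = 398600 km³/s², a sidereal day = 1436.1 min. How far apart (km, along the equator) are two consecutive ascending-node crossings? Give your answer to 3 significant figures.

2570 km

Semi-major axis a = 6371 + 383 = 6754 km. Period T = 2π√(a³/μ) = 2π√(6754³/398600) = 5524.0 s = 92.07 min.
During one orbit Earth rotates (5524.0 / 86166) × 360° = 23.08°.
At the equator that is 23.08° × (2π·6371/360) km/° = 23.08 × 111.2 = 2566 km.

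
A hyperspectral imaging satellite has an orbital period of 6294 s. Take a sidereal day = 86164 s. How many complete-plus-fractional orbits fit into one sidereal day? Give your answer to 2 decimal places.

13.69

Orbits per sidereal day = 86164 / 6294.0 = 13.690.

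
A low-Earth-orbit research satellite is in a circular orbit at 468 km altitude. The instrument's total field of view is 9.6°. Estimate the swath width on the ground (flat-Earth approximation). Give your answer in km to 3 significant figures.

Half-angle = 9.6°/2 = 4.8°.
Swath width ≈ 2h·tan(θ/2) = 2 × 468 × tan(4.8°) = 78.6 km.

78.6 km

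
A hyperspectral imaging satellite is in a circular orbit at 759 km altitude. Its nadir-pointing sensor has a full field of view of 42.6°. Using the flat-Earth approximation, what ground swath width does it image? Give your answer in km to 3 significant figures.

Half-angle = 42.6°/2 = 21.3°.
Swath width ≈ 2h·tan(θ/2) = 2 × 759 × tan(21.3°) = 591.8 km.

592 km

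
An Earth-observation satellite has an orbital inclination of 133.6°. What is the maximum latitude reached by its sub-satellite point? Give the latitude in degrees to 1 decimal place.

46.4°

Retrograde orbit: the ground track reaches ±(180° − i) = ±(180 − 133.6) = ±46.4°.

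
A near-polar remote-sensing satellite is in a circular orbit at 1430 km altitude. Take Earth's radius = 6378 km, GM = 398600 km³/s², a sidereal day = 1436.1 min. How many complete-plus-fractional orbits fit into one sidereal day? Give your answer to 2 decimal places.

12.55

Semi-major axis a = 6378 + 1430 = 7808 km. Period T = 2π√(a³/μ) = 2π√(7808³/398600) = 6866.3 s = 114.44 min.
Orbits per sidereal day = 86166 / 6866.3 = 12.549.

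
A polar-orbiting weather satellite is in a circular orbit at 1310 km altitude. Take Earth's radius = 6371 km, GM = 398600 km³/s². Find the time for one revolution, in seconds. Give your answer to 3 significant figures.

6700 seconds

Semi-major axis a = 6371 + 1310 = 7681 km. Period T = 2π√(a³/μ) = 2π√(7681³/398600) = 6699.4 s = 111.66 min.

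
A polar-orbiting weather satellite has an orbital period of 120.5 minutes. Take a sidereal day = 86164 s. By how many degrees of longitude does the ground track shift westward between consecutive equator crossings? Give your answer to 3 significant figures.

T = 120.5 min = 7230.0 s.
During one orbit Earth rotates (7230.0 / 86164) × 360° = 30.21°.

30.2°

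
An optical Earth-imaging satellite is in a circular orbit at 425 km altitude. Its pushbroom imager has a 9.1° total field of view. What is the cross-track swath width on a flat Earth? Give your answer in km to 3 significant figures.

67.6 km

Half-angle = 9.1°/2 = 4.55°.
Swath width ≈ 2h·tan(θ/2) = 2 × 425 × tan(4.55°) = 67.6 km.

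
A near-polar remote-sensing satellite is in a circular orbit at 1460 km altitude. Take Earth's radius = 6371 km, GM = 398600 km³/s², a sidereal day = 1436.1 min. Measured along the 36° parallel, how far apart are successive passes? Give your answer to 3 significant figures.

Semi-major axis a = 6371 + 1460 = 7831 km. Period T = 2π√(a³/μ) = 2π√(7831³/398600) = 6896.6 s = 114.94 min.
Node shift per orbit = (6896.6/86166) × 360° = 28.81°.
Equatorial spacing = 28.81 × 111.2 km/° = 3204 km.
At 36° latitude, spacing = 3204 × cos(36°) = 2592 km.

2590 km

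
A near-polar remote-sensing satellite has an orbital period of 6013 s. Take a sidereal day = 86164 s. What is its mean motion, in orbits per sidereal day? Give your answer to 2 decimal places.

Orbits per sidereal day = 86164 / 6013.0 = 14.330.

14.33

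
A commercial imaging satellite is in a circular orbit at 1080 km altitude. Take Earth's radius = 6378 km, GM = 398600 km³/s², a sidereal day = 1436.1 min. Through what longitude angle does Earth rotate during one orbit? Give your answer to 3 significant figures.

26.8°

Semi-major axis a = 6378 + 1080 = 7458 km. Period T = 2π√(a³/μ) = 2π√(7458³/398600) = 6409.8 s = 106.83 min.
During one orbit Earth rotates (6409.8 / 86166) × 360° = 26.78°.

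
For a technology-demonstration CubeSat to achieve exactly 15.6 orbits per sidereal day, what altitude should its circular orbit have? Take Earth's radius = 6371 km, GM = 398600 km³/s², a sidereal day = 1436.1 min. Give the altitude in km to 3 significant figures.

383 km

Required period T = 86166 / 15.6 = 5523.5 s.
From T = 2π√(a³/μ): a = (μ T²/4π²)^(1/3) = (398600 × 5523.5² / 4π²)^(1/3) = 6754 km.
Altitude h = a − R = 6754 − 6371 = 383 km.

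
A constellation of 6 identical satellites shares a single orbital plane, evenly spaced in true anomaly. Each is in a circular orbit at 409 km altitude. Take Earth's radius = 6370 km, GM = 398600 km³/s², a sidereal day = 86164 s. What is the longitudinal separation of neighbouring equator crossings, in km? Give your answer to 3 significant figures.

430 km

Semi-major axis a = 6370 + 409 = 6779 km. Period T = 2π√(a³/μ) = 2π√(6779³/398600) = 5554.7 s = 92.58 min.
Single-satellite node shift = (5554.7/86164) × 360° = 23.21°.
With 6 satellites evenly phased, successive equator crossings are 23.21/6 = 3.868° apart.
That is 3.868 × 111.2 = 430 km at the equator.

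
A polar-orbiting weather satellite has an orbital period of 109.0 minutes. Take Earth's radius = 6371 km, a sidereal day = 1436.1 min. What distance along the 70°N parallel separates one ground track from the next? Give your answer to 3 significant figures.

1040 km

T = 109.0 min = 6540.0 s.
Node shift per orbit = (6540.0/86166) × 360° = 27.32°.
Equatorial spacing = 27.32 × 111.2 km/° = 3038 km.
At 70° latitude, spacing = 3038 × cos(70°) = 1039 km.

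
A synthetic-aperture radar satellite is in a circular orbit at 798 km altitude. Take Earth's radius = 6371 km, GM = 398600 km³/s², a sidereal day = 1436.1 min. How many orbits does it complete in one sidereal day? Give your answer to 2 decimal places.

14.26

Semi-major axis a = 6371 + 798 = 7169 km. Period T = 2π√(a³/μ) = 2π√(7169³/398600) = 6040.9 s = 100.68 min.
Orbits per sidereal day = 86166 / 6040.9 = 14.264.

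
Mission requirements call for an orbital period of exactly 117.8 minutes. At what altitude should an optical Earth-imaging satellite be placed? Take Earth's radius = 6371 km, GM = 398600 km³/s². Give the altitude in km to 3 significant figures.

1590 km

T = 117.8 min = 7068.0 s.
From T = 2π√(a³/μ): a = (μ T²/4π²)^(1/3) = (398600 × 7068.0² / 4π²)^(1/3) = 7960 km.
Altitude h = a − R = 7960 − 6371 = 1589 km.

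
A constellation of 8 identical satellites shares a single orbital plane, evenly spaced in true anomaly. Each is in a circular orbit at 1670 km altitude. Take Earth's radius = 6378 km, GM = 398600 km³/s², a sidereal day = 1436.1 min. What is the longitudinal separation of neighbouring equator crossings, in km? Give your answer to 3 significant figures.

418 km

Semi-major axis a = 6378 + 1670 = 8048 km. Period T = 2π√(a³/μ) = 2π√(8048³/398600) = 7185.3 s = 119.75 min.
Single-satellite node shift = (7185.3/86166) × 360° = 30.02°.
With 8 satellites evenly phased, successive equator crossings are 30.02/8 = 3.752° apart.
That is 3.752 × 111.3 = 418 km at the equator.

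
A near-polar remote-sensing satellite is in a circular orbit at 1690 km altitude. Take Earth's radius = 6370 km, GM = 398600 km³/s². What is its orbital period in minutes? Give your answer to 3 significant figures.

120 min

Semi-major axis a = 6370 + 1690 = 8060 km. Period T = 2π√(a³/μ) = 2π√(8060³/398600) = 7201.3 s = 120.02 min.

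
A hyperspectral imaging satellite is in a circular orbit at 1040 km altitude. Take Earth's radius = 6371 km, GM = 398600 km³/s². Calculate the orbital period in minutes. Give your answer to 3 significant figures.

Semi-major axis a = 6371 + 1040 = 7411 km. Period T = 2π√(a³/μ) = 2π√(7411³/398600) = 6349.3 s = 105.82 min.

106 min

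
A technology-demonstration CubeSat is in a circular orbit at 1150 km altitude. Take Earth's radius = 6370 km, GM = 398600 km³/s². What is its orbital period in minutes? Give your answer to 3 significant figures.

108 min

Semi-major axis a = 6370 + 1150 = 7520 km. Period T = 2π√(a³/μ) = 2π√(7520³/398600) = 6489.9 s = 108.16 min.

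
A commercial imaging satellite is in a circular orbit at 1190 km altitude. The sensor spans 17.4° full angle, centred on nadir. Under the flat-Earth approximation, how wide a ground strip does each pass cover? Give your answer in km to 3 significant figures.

Half-angle = 17.4°/2 = 8.7°.
Swath width ≈ 2h·tan(θ/2) = 2 × 1190 × tan(8.7°) = 364.2 km.

364 km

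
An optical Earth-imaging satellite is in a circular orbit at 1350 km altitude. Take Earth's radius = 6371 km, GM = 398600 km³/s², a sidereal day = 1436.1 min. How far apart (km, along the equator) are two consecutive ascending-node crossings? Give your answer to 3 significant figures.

Semi-major axis a = 6371 + 1350 = 7721 km. Period T = 2π√(a³/μ) = 2π√(7721³/398600) = 6751.8 s = 112.53 min.
During one orbit Earth rotates (6751.8 / 86166) × 360° = 28.21°.
At the equator that is 28.21° × (2π·6371/360) km/° = 28.21 × 111.2 = 3137 km.

3140 km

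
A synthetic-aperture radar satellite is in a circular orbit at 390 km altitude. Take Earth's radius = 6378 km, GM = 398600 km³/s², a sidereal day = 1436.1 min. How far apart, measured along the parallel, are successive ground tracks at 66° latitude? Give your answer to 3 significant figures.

1050 km

Semi-major axis a = 6378 + 390 = 6768 km. Period T = 2π√(a³/μ) = 2π√(6768³/398600) = 5541.2 s = 92.35 min.
Node shift per orbit = (5541.2/86166) × 360° = 23.15°.
Equatorial spacing = 23.15 × 111.3 km/° = 2577 km.
At 66° latitude, spacing = 2577 × cos(66°) = 1048 km.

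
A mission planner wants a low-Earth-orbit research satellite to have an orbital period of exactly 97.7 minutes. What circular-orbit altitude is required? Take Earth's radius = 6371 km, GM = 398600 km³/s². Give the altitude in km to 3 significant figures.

T = 97.7 min = 5862.0 s.
From T = 2π√(a³/μ): a = (μ T²/4π²)^(1/3) = (398600 × 5862.0² / 4π²)^(1/3) = 7027 km.
Altitude h = a − R = 7027 − 6371 = 656 km.

656 km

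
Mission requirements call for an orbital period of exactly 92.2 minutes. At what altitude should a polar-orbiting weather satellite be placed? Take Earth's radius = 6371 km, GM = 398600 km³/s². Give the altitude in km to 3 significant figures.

390 km

T = 92.2 min = 5532.0 s.
From T = 2π√(a³/μ): a = (μ T²/4π²)^(1/3) = (398600 × 5532.0² / 4π²)^(1/3) = 6761 km.
Altitude h = a − R = 6761 − 6371 = 390 km.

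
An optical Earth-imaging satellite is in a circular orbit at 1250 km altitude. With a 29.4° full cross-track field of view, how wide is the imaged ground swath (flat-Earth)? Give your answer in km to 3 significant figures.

656 km

Half-angle = 29.4°/2 = 14.7°.
Swath width ≈ 2h·tan(θ/2) = 2 × 1250 × tan(14.7°) = 655.9 km.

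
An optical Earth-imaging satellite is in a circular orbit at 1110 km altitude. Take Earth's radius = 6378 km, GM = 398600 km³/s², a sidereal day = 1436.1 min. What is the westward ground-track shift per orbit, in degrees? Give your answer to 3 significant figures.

26.9°

Semi-major axis a = 6378 + 1110 = 7488 km. Period T = 2π√(a³/μ) = 2π√(7488³/398600) = 6448.5 s = 107.48 min.
During one orbit Earth rotates (6448.5 / 86166) × 360° = 26.94°.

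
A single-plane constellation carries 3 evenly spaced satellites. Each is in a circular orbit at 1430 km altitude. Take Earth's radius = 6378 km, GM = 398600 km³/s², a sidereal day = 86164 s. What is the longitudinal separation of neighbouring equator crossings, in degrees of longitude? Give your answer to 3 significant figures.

Semi-major axis a = 6378 + 1430 = 7808 km. Period T = 2π√(a³/μ) = 2π√(7808³/398600) = 6866.3 s = 114.44 min.
Single-satellite node shift = (6866.3/86164) × 360° = 28.69°.
With 3 satellites evenly phased, successive equator crossings are 28.69/3 = 9.563° apart.

9.56°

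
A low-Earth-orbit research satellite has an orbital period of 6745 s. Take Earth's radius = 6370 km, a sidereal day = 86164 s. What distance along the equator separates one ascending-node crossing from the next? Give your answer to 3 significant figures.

During one orbit Earth rotates (6745.0 / 86164) × 360° = 28.18°.
At the equator that is 28.18° × (2π·6370/360) km/° = 28.18 × 111.2 = 3133 km.

3130 km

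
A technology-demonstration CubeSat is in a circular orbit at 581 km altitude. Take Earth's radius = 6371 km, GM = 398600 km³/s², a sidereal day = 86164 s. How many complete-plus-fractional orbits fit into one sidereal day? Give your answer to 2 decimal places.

14.94

Semi-major axis a = 6371 + 581 = 6952 km. Period T = 2π√(a³/μ) = 2π√(6952³/398600) = 5768.7 s = 96.14 min.
Orbits per sidereal day = 86164 / 5768.7 = 14.937.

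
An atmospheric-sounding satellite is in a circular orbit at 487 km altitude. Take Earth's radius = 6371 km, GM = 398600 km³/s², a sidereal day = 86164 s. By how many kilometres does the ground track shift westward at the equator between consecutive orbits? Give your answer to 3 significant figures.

2630 km

Semi-major axis a = 6371 + 487 = 6858 km. Period T = 2π√(a³/μ) = 2π√(6858³/398600) = 5652.1 s = 94.20 min.
During one orbit Earth rotates (5652.1 / 86164) × 360° = 23.61°.
At the equator that is 23.61° × (2π·6371/360) km/° = 23.61 × 111.2 = 2626 km.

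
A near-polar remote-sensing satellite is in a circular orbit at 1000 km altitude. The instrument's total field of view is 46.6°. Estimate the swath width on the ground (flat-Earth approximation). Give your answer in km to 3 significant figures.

Half-angle = 46.6°/2 = 23.3°.
Swath width ≈ 2h·tan(θ/2) = 2 × 1000 × tan(23.3°) = 861.3 km.

861 km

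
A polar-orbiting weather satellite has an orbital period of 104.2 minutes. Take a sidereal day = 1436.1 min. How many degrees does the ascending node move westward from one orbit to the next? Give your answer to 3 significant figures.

T = 104.2 min = 6252.0 s.
During one orbit Earth rotates (6252.0 / 86166) × 360° = 26.12°.

26.1°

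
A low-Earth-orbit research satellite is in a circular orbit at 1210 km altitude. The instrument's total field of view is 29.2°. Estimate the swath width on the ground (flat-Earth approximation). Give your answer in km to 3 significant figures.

630 km

Half-angle = 29.2°/2 = 14.6°.
Swath width ≈ 2h·tan(θ/2) = 2 × 1210 × tan(14.6°) = 630.4 km.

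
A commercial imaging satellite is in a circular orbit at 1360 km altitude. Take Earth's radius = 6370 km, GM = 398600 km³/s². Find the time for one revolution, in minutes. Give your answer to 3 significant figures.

113 min

Semi-major axis a = 6370 + 1360 = 7730 km. Period T = 2π√(a³/μ) = 2π√(7730³/398600) = 6763.6 s = 112.73 min.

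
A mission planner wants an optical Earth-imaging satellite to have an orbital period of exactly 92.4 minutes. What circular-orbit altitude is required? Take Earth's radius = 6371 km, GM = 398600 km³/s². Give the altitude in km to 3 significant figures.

T = 92.4 min = 5544.0 s.
From T = 2π√(a³/μ): a = (μ T²/4π²)^(1/3) = (398600 × 5544.0² / 4π²)^(1/3) = 6770 km.
Altitude h = a − R = 6770 − 6371 = 399 km.

399 km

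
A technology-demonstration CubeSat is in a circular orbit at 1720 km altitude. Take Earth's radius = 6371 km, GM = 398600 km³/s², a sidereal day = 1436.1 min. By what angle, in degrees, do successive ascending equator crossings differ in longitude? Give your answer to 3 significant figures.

Semi-major axis a = 6371 + 1720 = 8091 km. Period T = 2π√(a³/μ) = 2π√(8091³/398600) = 7242.9 s = 120.72 min.
During one orbit Earth rotates (7242.9 / 86166) × 360° = 30.26°.

30.3°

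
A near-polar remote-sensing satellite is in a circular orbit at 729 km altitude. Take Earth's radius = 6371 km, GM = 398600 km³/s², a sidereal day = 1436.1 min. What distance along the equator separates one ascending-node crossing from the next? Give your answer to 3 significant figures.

Semi-major axis a = 6371 + 729 = 7100 km. Period T = 2π√(a³/μ) = 2π√(7100³/398600) = 5953.9 s = 99.23 min.
During one orbit Earth rotates (5953.9 / 86166) × 360° = 24.88°.
At the equator that is 24.88° × (2π·6371/360) km/° = 24.88 × 111.2 = 2766 km.

2770 km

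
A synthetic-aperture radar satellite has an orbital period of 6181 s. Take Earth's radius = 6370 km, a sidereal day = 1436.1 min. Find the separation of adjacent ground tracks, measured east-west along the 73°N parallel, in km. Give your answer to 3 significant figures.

Node shift per orbit = (6181.0/86166) × 360° = 25.82°.
Equatorial spacing = 25.82 × 111.2 km/° = 2871 km.
At 73° latitude, spacing = 2871 × cos(73°) = 839 km.

839 km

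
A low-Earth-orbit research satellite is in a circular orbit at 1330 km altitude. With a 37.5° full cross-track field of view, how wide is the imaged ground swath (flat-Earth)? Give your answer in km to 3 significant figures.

Half-angle = 37.5°/2 = 18.75°.
Swath width ≈ 2h·tan(θ/2) = 2 × 1330 × tan(18.75°) = 902.9 km.

903 km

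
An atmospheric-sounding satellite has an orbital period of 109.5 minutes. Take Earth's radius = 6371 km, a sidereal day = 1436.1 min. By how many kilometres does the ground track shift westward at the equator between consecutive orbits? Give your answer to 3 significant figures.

3050 km

T = 109.5 min = 6570.0 s.
During one orbit Earth rotates (6570.0 / 86166) × 360° = 27.45°.
At the equator that is 27.45° × (2π·6371/360) km/° = 27.45 × 111.2 = 3052 km.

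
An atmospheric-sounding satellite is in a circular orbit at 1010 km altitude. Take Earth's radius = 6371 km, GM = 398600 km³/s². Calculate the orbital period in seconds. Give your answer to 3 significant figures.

Semi-major axis a = 6371 + 1010 = 7381 km. Period T = 2π√(a³/μ) = 2π√(7381³/398600) = 6310.8 s = 105.18 min.

6310 seconds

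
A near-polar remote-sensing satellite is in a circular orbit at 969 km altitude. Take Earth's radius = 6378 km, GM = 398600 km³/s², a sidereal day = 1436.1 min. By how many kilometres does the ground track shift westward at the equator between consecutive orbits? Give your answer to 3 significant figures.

Semi-major axis a = 6378 + 969 = 7347 km. Period T = 2π√(a³/μ) = 2π√(7347³/398600) = 6267.2 s = 104.45 min.
During one orbit Earth rotates (6267.2 / 86166) × 360° = 26.18°.
At the equator that is 26.18° × (2π·6378/360) km/° = 26.18 × 111.3 = 2915 km.

2910 km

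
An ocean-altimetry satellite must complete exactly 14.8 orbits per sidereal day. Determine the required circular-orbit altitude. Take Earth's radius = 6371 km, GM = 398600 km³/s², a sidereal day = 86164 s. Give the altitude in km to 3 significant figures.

Required period T = 86164 / 14.8 = 5821.9 s.
From T = 2π√(a³/μ): a = (μ T²/4π²)^(1/3) = (398600 × 5821.9² / 4π²)^(1/3) = 6995 km.
Altitude h = a − R = 6995 − 6371 = 624 km.

624 km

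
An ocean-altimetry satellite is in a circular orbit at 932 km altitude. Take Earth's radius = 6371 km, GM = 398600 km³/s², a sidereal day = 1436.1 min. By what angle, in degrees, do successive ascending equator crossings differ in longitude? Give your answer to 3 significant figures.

Semi-major axis a = 6371 + 932 = 7303 km. Period T = 2π√(a³/μ) = 2π√(7303³/398600) = 6211.0 s = 103.52 min.
During one orbit Earth rotates (6211.0 / 86166) × 360° = 25.95°.

25.9°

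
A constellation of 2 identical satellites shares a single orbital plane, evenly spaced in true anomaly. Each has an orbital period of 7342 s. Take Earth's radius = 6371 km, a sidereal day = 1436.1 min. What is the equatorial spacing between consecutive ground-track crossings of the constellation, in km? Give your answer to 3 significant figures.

Single-satellite node shift = (7342.0/86166) × 360° = 30.67°.
With 2 satellites evenly phased, successive equator crossings are 30.67/2 = 15.337° apart.
That is 15.337 × 111.2 = 1705 km at the equator.

1710 km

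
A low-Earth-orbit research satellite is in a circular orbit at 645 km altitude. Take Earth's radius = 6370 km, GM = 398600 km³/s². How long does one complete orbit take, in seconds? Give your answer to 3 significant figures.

Semi-major axis a = 6370 + 645 = 7015 km. Period T = 2π√(a³/μ) = 2π√(7015³/398600) = 5847.3 s = 97.45 min.

5850 seconds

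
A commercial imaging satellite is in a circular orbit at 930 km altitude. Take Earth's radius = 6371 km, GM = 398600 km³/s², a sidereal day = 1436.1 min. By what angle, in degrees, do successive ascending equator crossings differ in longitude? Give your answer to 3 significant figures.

Semi-major axis a = 6371 + 930 = 7301 km. Period T = 2π√(a³/μ) = 2π√(7301³/398600) = 6208.5 s = 103.47 min.
During one orbit Earth rotates (6208.5 / 86166) × 360° = 25.94°.

25.9°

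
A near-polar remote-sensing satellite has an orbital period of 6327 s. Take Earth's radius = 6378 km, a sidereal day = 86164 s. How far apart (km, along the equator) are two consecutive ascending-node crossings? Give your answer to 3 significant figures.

During one orbit Earth rotates (6327.0 / 86164) × 360° = 26.43°.
At the equator that is 26.43° × (2π·6378/360) km/° = 26.43 × 111.3 = 2943 km.

2940 km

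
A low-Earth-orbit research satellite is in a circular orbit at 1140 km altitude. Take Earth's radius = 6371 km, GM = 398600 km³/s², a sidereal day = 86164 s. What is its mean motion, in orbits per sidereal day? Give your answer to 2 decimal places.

13.30

Semi-major axis a = 6371 + 1140 = 7511 km. Period T = 2π√(a³/μ) = 2π√(7511³/398600) = 6478.3 s = 107.97 min.
Orbits per sidereal day = 86164 / 6478.3 = 13.301.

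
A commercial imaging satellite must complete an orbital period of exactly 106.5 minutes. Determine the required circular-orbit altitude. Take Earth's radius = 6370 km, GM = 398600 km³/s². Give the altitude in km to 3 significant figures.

1070 km

T = 106.5 min = 6390.0 s.
From T = 2π√(a³/μ): a = (μ T²/4π²)^(1/3) = (398600 × 6390.0² / 4π²)^(1/3) = 7443 km.
Altitude h = a − R = 7443 − 6370 = 1073 km.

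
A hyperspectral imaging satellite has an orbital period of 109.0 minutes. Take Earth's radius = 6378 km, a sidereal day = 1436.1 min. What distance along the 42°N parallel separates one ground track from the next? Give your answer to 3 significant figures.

T = 109.0 min = 6540.0 s.
Node shift per orbit = (6540.0/86166) × 360° = 27.32°.
Equatorial spacing = 27.32 × 111.3 km/° = 3042 km.
At 42° latitude, spacing = 3042 × cos(42°) = 2260 km.

2260 km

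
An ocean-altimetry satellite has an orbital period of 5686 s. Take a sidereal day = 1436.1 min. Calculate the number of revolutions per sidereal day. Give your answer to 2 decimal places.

15.15

Orbits per sidereal day = 86166 / 5686.0 = 15.154.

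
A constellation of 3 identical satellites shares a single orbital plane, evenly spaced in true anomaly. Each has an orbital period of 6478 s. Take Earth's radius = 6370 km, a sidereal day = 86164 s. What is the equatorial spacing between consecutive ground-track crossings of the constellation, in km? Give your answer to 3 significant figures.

1000 km

Single-satellite node shift = (6478.0/86164) × 360° = 27.07°.
With 3 satellites evenly phased, successive equator crossings are 27.07/3 = 9.022° apart.
That is 9.022 × 111.2 = 1003 km at the equator.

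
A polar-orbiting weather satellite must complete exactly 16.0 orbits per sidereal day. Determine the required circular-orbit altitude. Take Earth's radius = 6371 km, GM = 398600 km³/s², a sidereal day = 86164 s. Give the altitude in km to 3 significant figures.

Required period T = 86164 / 16.0 = 5385.2 s.
From T = 2π√(a³/μ): a = (μ T²/4π²)^(1/3) = (398600 × 5385.2² / 4π²)^(1/3) = 6640 km.
Altitude h = a − R = 6640 − 6371 = 269 km.

269 km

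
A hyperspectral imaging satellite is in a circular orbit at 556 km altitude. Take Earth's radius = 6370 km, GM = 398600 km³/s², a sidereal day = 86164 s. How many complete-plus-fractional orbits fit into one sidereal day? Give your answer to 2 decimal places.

15.02

Semi-major axis a = 6370 + 556 = 6926 km. Period T = 2π√(a³/μ) = 2π√(6926³/398600) = 5736.3 s = 95.61 min.
Orbits per sidereal day = 86164 / 5736.3 = 15.021.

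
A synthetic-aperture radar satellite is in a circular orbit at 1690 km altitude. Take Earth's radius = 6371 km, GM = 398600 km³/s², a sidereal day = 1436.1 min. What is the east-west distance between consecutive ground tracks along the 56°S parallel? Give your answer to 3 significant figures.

1870 km

Semi-major axis a = 6371 + 1690 = 8061 km. Period T = 2π√(a³/μ) = 2π√(8061³/398600) = 7202.7 s = 120.04 min.
Node shift per orbit = (7202.7/86166) × 360° = 30.09°.
Equatorial spacing = 30.09 × 111.2 km/° = 3346 km.
At 56° latitude, spacing = 3346 × cos(56°) = 1871 km.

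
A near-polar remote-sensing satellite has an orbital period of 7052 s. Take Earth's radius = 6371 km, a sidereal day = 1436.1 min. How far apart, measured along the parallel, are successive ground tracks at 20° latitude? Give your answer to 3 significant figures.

Node shift per orbit = (7052.0/86166) × 360° = 29.46°.
Equatorial spacing = 29.46 × 111.2 km/° = 3276 km.
At 20° latitude, spacing = 3276 × cos(20°) = 3079 km.

3080 km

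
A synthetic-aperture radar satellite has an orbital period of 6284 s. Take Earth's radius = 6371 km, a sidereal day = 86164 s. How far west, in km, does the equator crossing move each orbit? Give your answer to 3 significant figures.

During one orbit Earth rotates (6284.0 / 86164) × 360° = 26.26°.
At the equator that is 26.26° × (2π·6371/360) km/° = 26.26 × 111.2 = 2919 km.

2920 km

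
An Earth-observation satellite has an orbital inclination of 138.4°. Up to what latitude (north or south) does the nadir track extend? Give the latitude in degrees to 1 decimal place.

41.6°

Retrograde orbit: the ground track reaches ±(180° − i) = ±(180 − 138.4) = ±41.6°.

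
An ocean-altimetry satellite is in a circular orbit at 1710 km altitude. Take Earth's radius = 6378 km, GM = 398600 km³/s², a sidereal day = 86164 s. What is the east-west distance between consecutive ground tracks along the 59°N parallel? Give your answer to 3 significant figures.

1730 km

Semi-major axis a = 6378 + 1710 = 8088 km. Period T = 2π√(a³/μ) = 2π√(8088³/398600) = 7238.9 s = 120.65 min.
Node shift per orbit = (7238.9/86164) × 360° = 30.24°.
Equatorial spacing = 30.24 × 111.3 km/° = 3367 km.
At 59° latitude, spacing = 3367 × cos(59°) = 1734 km.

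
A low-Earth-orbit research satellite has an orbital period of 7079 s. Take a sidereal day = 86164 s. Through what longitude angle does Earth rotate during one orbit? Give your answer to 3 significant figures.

During one orbit Earth rotates (7079.0 / 86164) × 360° = 29.58°.

29.6°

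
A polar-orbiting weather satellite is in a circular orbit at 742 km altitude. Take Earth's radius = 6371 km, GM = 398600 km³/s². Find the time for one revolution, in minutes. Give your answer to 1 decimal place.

99.5 min

Semi-major axis a = 6371 + 742 = 7113 km. Period T = 2π√(a³/μ) = 2π√(7113³/398600) = 5970.2 s = 99.50 min.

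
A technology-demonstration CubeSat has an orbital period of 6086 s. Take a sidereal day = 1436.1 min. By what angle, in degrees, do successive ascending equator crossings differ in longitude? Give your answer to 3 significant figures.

During one orbit Earth rotates (6086.0 / 86166) × 360° = 25.43°.

25.4°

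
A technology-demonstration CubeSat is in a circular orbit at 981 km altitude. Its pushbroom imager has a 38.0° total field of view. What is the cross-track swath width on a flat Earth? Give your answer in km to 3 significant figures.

676 km

Half-angle = 38.0°/2 = 19°.
Swath width ≈ 2h·tan(θ/2) = 2 × 981 × tan(19°) = 675.6 km.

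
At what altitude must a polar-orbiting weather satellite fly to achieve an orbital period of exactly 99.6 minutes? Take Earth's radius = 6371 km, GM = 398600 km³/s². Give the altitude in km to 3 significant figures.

747 km

T = 99.6 min = 5976.0 s.
From T = 2π√(a³/μ): a = (μ T²/4π²)^(1/3) = (398600 × 5976.0² / 4π²)^(1/3) = 7118 km.
Altitude h = a − R = 7118 − 6371 = 747 km.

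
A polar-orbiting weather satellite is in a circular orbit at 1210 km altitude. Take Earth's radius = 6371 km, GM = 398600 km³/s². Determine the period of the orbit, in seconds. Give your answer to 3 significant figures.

6570 seconds

Semi-major axis a = 6371 + 1210 = 7581 km. Period T = 2π√(a³/μ) = 2π√(7581³/398600) = 6569.0 s = 109.48 min.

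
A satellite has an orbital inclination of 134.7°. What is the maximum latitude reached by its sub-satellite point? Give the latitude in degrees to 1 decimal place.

Retrograde orbit: the ground track reaches ±(180° − i) = ±(180 − 134.7) = ±45.3°.

45.3°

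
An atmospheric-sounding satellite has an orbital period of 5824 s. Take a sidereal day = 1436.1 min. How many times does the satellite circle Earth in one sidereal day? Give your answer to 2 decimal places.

14.79

Orbits per sidereal day = 86166 / 5824.0 = 14.795.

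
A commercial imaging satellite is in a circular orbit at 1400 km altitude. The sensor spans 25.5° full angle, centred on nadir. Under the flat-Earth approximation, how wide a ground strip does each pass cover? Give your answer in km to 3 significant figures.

634 km

Half-angle = 25.5°/2 = 12.75°.
Swath width ≈ 2h·tan(θ/2) = 2 × 1400 × tan(12.75°) = 633.6 km.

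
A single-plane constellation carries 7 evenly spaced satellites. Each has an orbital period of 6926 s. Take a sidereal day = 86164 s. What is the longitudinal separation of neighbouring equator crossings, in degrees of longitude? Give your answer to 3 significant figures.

Single-satellite node shift = (6926.0/86164) × 360° = 28.94°.
With 7 satellites evenly phased, successive equator crossings are 28.94/7 = 4.134° apart.

4.13°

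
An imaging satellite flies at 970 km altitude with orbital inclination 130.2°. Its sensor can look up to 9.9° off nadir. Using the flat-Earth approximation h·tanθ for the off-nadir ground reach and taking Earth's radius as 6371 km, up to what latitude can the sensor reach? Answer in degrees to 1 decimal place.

51.3°

Retrograde orbit: the ground track reaches ±(180° − i) = ±(180 − 130.2) = ±49.8°.
Sensor half-swath on the ground ≈ 970·tan(9.9°) = 169 km = 1.52° of latitude.
Maximum observable latitude ≈ 49.8 + 1.52 = 51.3°.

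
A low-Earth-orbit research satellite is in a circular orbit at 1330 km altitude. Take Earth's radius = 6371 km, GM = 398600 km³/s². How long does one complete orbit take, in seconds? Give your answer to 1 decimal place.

Semi-major axis a = 6371 + 1330 = 7701 km. Period T = 2π√(a³/μ) = 2π√(7701³/398600) = 6725.6 s = 112.09 min.

6725.6 seconds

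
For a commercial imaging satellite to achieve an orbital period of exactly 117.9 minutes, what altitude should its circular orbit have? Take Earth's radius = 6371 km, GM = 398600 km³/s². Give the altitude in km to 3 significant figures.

1590 km

T = 117.9 min = 7074.0 s.
From T = 2π√(a³/μ): a = (μ T²/4π²)^(1/3) = (398600 × 7074.0² / 4π²)^(1/3) = 7965 km.
Altitude h = a − R = 7965 − 6371 = 1594 km.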